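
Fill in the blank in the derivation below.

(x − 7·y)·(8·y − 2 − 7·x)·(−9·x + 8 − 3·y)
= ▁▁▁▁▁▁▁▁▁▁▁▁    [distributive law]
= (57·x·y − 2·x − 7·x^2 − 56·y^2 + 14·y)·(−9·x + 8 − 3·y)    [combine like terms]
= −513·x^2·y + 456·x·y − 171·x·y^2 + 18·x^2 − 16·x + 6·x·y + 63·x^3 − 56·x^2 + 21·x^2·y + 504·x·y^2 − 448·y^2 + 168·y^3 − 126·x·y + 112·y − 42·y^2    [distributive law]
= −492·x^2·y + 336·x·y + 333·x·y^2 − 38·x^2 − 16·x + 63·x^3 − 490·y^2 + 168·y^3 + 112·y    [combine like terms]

By distributive law:

(8·x·y − 2·x − 7·x^2 − 56·y^2 + 14·y + 49·x·y)·(−9·x + 8 − 3·y)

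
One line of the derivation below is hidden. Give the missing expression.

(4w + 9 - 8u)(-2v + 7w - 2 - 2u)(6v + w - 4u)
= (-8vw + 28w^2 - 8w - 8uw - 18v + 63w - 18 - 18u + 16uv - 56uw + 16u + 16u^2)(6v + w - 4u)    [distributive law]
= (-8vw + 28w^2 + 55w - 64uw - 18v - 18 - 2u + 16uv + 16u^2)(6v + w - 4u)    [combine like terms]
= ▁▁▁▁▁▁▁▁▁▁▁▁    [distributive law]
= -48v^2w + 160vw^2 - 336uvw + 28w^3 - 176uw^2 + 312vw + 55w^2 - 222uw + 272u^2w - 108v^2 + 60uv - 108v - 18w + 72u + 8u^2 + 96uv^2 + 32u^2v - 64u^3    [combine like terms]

By distributive law:

-48v^2w - 8vw^2 + 32uvw + 168vw^2 + 28w^3 - 112uw^2 + 330vw + 55w^2 - 220uw - 384uvw - 64uw^2 + 256u^2w - 108v^2 - 18vw + 72uv - 108v - 18w + 72u - 12uv - 2uw + 8u^2 + 96uv^2 + 16uvw - 64u^2v + 96u^2v + 16u^2w - 64u^3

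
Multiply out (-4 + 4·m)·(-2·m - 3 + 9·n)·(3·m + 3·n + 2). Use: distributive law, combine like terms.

(-4 + 4·m)·(-2·m - 3 + 9·n)·(3·m + 3·n + 2)
= (8·m + 12 - 36·n - 8·m² - 12·m + 36·m·n)·(3·m + 3·n + 2)    [distributive law]
= (-4·m + 12 - 36·n - 8·m² + 36·m·n)·(3·m + 3·n + 2)    [combine like terms]
= -12·m² - 12·m·n - 8·m + 36·m + 36·n + 24 - 108·m·n - 108·n² - 72·n - 24·m³ - 24·m²·n - 16·m² + 108·m²·n + 108·m·n² + 72·m·n    [distributive law]
= -28·m² - 48·m·n + 28·m - 36·n + 24 - 108·n² - 24·m³ + 84·m²·n + 108·m·n²    [combine like terms]

-28·m² - 48·m·n + 28·m - 36·n + 24 - 108·n² - 24·m³ + 84·m²·n + 108·m·n²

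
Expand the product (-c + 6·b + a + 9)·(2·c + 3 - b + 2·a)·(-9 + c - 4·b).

33·c² - 2·c³ + 21·b·c² - 108·c - 168·b·c - 58·b²·c - 189·b + 18·b² + 24·b³ - 183·a·b + 11·a·b·c - 44·a·b² - 189·a + 21·a·c - 18·a² + 2·a²·c - 8·a²·b - 243

(-c + 6·b + a + 9)·(2·c + 3 - b + 2·a)·(-9 + c - 4·b)
= (-2·c² - 3·c + b·c - 2·a·c + 12·b·c + 18·b - 6·b² + 12·a·b + 2·a·c + 3·a - a·b + 2·a² + 18·c + 27 - 9·b + 18·a)·(-9 + c - 4·b)    [distributive law]
= (-2·c² + 15·c + 13·b·c + 9·b - 6·b² + 11·a·b + 21·a + 2·a² + 27)·(-9 + c - 4·b)    [combine like terms]
= 18·c² - 2·c³ + 8·b·c² - 135·c + 15·c² - 60·b·c - 117·b·c + 13·b·c² - 52·b²·c - 81·b + 9·b·c - 36·b² + 54·b² - 6·b²·c + 24·b³ - 99·a·b + 11·a·b·c - 44·a·b² - 189·a + 21·a·c - 84·a·b - 18·a² + 2·a²·c - 8·a²·b - 243 + 27·c - 108·b    [distributive law]
= 33·c² - 2·c³ + 21·b·c² - 108·c - 168·b·c - 58·b²·c - 189·b + 18·b² + 24·b³ - 183·a·b + 11·a·b·c - 44·a·b² - 189·a + 21·a·c - 18·a² + 2·a²·c - 8·a²·b - 243    [combine like terms]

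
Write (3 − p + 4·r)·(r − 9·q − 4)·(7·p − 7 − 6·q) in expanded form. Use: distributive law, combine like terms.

−84·p·r + 91·r + 330·q·r − 276·p·q + 261·q + 162·q^2 − 112·p + 84 − 7·p^2·r − 246·p·q·r + 63·p^2·q − 54·p·q^2 + 28·p^2 + 28·p·r^2 − 28·r^2 − 24·q·r^2 + 216·q^2·r

(3 − p + 4·r)·(r − 9·q − 4)·(7·p − 7 − 6·q)
= (3·r − 27·q − 12 − p·r + 9·p·q + 4·p + 4·r^2 − 36·q·r − 16·r)·(7·p − 7 − 6·q)    [distributive law]
= (−13·r − 27·q − 12 − p·r + 9·p·q + 4·p + 4·r^2 − 36·q·r)·(7·p − 7 − 6·q)    [combine like terms]
= −91·p·r + 91·r + 78·q·r − 189·p·q + 189·q + 162·q^2 − 84·p + 84 + 72·q − 7·p^2·r + 7·p·r + 6·p·q·r + 63·p^2·q − 63·p·q − 54·p·q^2 + 28·p^2 − 28·p − 24·p·q + 28·p·r^2 − 28·r^2 − 24·q·r^2 − 252·p·q·r + 252·q·r + 216·q^2·r    [distributive law]
= −84·p·r + 91·r + 330·q·r − 276·p·q + 261·q + 162·q^2 − 112·p + 84 − 7·p^2·r − 246·p·q·r + 63·p^2·q − 54·p·q^2 + 28·p^2 + 28·p·r^2 − 28·r^2 − 24·q·r^2 + 216·q^2·r    [combine like terms]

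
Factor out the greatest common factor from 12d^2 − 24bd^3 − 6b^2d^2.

12d^2 − 24bd^3 − 6b^2d^2
= 6(2d^2 − 4bd^3 − b^2d^2)    [factor out 6]
= 6d^2(2 − 4bd − b^2)    [factor out d^2]

6d^2(2 − 4bd − b^2)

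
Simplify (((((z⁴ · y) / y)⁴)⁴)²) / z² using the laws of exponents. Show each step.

(((((z⁴ · y) / y)⁴)⁴)²) / z²
= ((((z⁴ · y) / y)⁴)⁸) / z²    [power of a power]
= (((z⁴ · y) / y)³²) / z²    [power of a power]
= (((z⁴ · y)³²) / (y³²)) / z²    [power of a quotient]
= ((((z⁴)³²) · (y³²)) / (y³²)) / z²    [power of a product]
= ((z¹²⁸ · (y³²)) / (y³²)) / z²    [power of a power]
= z¹²⁶    [quotient of powers]

z¹²⁶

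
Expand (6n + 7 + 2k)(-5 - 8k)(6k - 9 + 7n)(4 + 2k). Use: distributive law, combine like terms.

(6n + 7 + 2k)(-5 - 8k)(6k - 9 + 7n)(4 + 2k)
= (-30n - 48kn - 35 - 56k - 10k - 16k^2)(6k - 9 + 7n)(4 + 2k)    [distributive law]
= (-30n - 48kn - 35 - 66k - 16k^2)(6k - 9 + 7n)(4 + 2k)    [combine like terms]
= (-180kn + 270n - 210n^2 - 288k^2n + 432kn - 336kn^2 - 210k + 315 - 245n - 396k^2 + 594k - 462kn - 96k^3 + 144k^2 - 112k^2n)(4 + 2k)    [distributive law]
= (-210kn + 25n - 210n^2 - 400k^2n - 336kn^2 + 384k + 315 - 252k^2 - 96k^3)(4 + 2k)    [combine like terms]
= -840kn - 420k^2n + 100n + 50kn - 840n^2 - 420kn^2 - 1600k^2n - 800k^3n - 1344kn^2 - 672k^2n^2 + 1536k + 768k^2 + 1260 + 630k - 1008k^2 - 504k^3 - 384k^3 - 192k^4    [distributive law]
= -790kn - 2020k^2n + 100n - 840n^2 - 1764kn^2 - 800k^3n - 672k^2n^2 + 2166k - 240k^2 + 1260 - 888k^3 - 192k^4    [combine like terms]

-790kn - 2020k^2n + 100n - 840n^2 - 1764kn^2 - 800k^3n - 672k^2n^2 + 2166k - 240k^2 + 1260 - 888k^3 - 192k^4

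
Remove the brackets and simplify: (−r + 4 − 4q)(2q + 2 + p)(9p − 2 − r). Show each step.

−14pqr + 4qr + 2qr² − 20pr − 4r + 2r² − 9p²r + pr² + 64p − 16 + 36p² − 72pq² + 16q² + 8q²r − 36p²q + 8pq

(−r + 4 − 4q)(2q + 2 + p)(9p − 2 − r)
= (−2qr − 2r − pr + 8q + 8 + 4p − 8q² − 8q − 4pq)(9p − 2 − r)    [distributive law]
= (−2qr − 2r − pr + 8 + 4p − 8q² − 4pq)(9p − 2 − r)    [combine like terms]
= −18pqr + 4qr + 2qr² − 18pr + 4r + 2r² − 9p²r + 2pr + pr² + 72p − 16 − 8r + 36p² − 8p − 4pr − 72pq² + 16q² + 8q²r − 36p²q + 8pq + 4pqr    [distributive law]
= −14pqr + 4qr + 2qr² − 20pr − 4r + 2r² − 9p²r + pr² + 64p − 16 + 36p² − 72pq² + 16q² + 8q²r − 36p²q + 8pq    [combine like terms]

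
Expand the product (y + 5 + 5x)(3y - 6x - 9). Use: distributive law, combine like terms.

3y^2 + 9xy + 6y - 75x - 45 - 30x^2

(y + 5 + 5x)(3y - 6x - 9)
= 3y^2 - 6xy - 9y + 15y - 30x - 45 + 15xy - 30x^2 - 45x    [distributive law]
= 3y^2 + 9xy + 6y - 75x - 45 - 30x^2    [combine like terms]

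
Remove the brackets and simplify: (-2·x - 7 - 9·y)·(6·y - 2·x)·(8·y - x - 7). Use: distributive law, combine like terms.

(-2·x - 7 - 9·y)·(6·y - 2·x)·(8·y - x - 7)
= (-12·x·y + 4·x^2 - 42·y + 14·x - 54·y^2 + 18·x·y)·(8·y - x - 7)    [distributive law]
= (6·x·y + 4·x^2 - 42·y + 14·x - 54·y^2)·(8·y - x - 7)    [combine like terms]
= 48·x·y^2 - 6·x^2·y - 42·x·y + 32·x^2·y - 4·x^3 - 28·x^2 - 336·y^2 + 42·x·y + 294·y + 112·x·y - 14·x^2 - 98·x - 432·y^3 + 54·x·y^2 + 378·y^2    [distributive law]
= 102·x·y^2 + 26·x^2·y + 112·x·y - 4·x^3 - 42·x^2 + 42·y^2 + 294·y - 98·x - 432·y^3    [combine like terms]

102·x·y^2 + 26·x^2·y + 112·x·y - 4·x^3 - 42·x^2 + 42·y^2 + 294·y - 98·x - 432·y^3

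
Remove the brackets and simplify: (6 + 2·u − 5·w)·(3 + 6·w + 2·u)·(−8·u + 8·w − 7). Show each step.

(6 + 2·u − 5·w)·(3 + 6·w + 2·u)·(−8·u + 8·w − 7)
= (18 + 36·w + 12·u + 6·u + 12·u·w + 4·u² − 15·w − 30·w² − 10·u·w)·(−8·u + 8·w − 7)    [distributive law]
= (18 + 21·w + 18·u + 2·u·w + 4·u² − 30·w²)·(−8·u + 8·w − 7)    [combine like terms]
= −144·u + 144·w − 126 − 168·u·w + 168·w² − 147·w − 144·u² + 144·u·w − 126·u − 16·u²·w + 16·u·w² − 14·u·w − 32·u³ + 32·u²·w − 28·u² + 240·u·w² − 240·w³ + 210·w²    [distributive law]
= −270·u − 3·w − 126 − 38·u·w + 378·w² − 172·u² + 16·u²·w + 256·u·w² − 32·u³ − 240·w³    [combine like terms]

−270·u − 3·w − 126 − 38·u·w + 378·w² − 172·u² + 16·u²·w + 256·u·w² − 32·u³ − 240·w³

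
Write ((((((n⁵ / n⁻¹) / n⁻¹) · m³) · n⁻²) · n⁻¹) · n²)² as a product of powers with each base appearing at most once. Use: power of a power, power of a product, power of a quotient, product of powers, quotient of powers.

((((((n⁵ / n⁻¹) / n⁻¹) · m³) · n⁻²) · n⁻¹) · n²)²
= ((((((n⁵ / n⁻¹) / n⁻¹) · m³) · n⁻²) · n⁻¹)²) · ((n²)²)    [power of a product]
= ((((((n⁵ / n⁻¹) / n⁻¹) · m³) · n⁻²)²) · ((n⁻¹)²)) · ((n²)²)    [power of a product]
= ((((((n⁵ / n⁻¹) / n⁻¹) · m³)²) · ((n⁻²)²)) · ((n⁻¹)²)) · ((n²)²)    [power of a product]
= ((((((n⁵ / n⁻¹) / n⁻¹)²) · ((m³)²)) · ((n⁻²)²)) · ((n⁻¹)²)) · ((n²)²)    [power of a product]
= ((((((n⁵ / n⁻¹)²) / ((n⁻¹)²)) · ((m³)²)) · ((n⁻²)²)) · ((n⁻¹)²)) · ((n²)²)    [power of a quotient]
= (((((((n⁵)²) / ((n⁻¹)²)) / ((n⁻¹)²)) · ((m³)²)) · ((n⁻²)²)) · ((n⁻¹)²)) · ((n²)²)    [power of a quotient]
= (((((n¹⁰ / ((n⁻¹)²)) / ((n⁻¹)²)) · ((m³)²)) · ((n⁻²)²)) · ((n⁻¹)²)) · ((n²)²)    [power of a power]
= (((((n¹⁰ / n⁻²) / ((n⁻¹)²)) · ((m³)²)) · ((n⁻²)²)) · ((n⁻¹)²)) · ((n²)²)    [power of a power]
= ((((n¹² / ((n⁻¹)²)) · ((m³)²)) · ((n⁻²)²)) · ((n⁻¹)²)) · ((n²)²)    [quotient of powers]
= ((((n¹² / n⁻²) · ((m³)²)) · ((n⁻²)²)) · ((n⁻¹)²)) · ((n²)²)    [power of a power]
= (((n¹⁴ · ((m³)²)) · ((n⁻²)²)) · ((n⁻¹)²)) · ((n²)²)    [quotient of powers]
= (((n¹⁴ · m⁶) · ((n⁻²)²)) · ((n⁻¹)²)) · ((n²)²)    [power of a power]
= (((n¹⁴ · m⁶) · n⁻⁴) · ((n⁻¹)²)) · ((n²)²)    [power of a power]
= (((n¹⁴ · m⁶) · n⁻⁴) · n⁻²) · ((n²)²)    [power of a power]
= (((n¹⁴ · m⁶) · n⁻⁴) · n⁻²) · n⁴    [power of a power]
= m⁶n¹²    [product of powers]

m⁶n¹²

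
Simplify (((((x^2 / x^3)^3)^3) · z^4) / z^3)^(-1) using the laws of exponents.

x^9z^(-1)

(((((x^2 / x^3)^3)^3) · z^4) / z^3)^(-1)
= (((((x^2 / x^3)^3)^3) · z^4)^(-1)) / ((z^3)^(-1))    [power of a quotient]
= (((((x^2 / x^3)^3)^3)^(-1)) · ((z^4)^(-1))) / ((z^3)^(-1))    [power of a product]
= ((((x^2 / x^3)^3)^(-3)) · ((z^4)^(-1))) / ((z^3)^(-1))    [power of a power]
= (((x^2 / x^3)^(-9)) · ((z^4)^(-1))) / ((z^3)^(-1))    [power of a power]
= ((((x^2)^(-9)) / ((x^3)^(-9))) · ((z^4)^(-1))) / ((z^3)^(-1))    [power of a quotient]
= ((x^(-18) / ((x^3)^(-9))) · ((z^4)^(-1))) / ((z^3)^(-1))    [power of a power]
= ((x^(-18) / x^(-27)) · ((z^4)^(-1))) / ((z^3)^(-1))    [power of a power]
= (x^9 · ((z^4)^(-1))) / ((z^3)^(-1))    [quotient of powers]
= (x^9 · z^(-4)) / ((z^3)^(-1))    [power of a power]
= (x^9 · z^(-4)) / z^(-3)    [power of a power]
= x^9z^(-1)    [quotient of powers]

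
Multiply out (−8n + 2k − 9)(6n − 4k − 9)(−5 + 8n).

384n² − 384n³ − 76kn + 352kn² + 558n + 40k² − 64k²n − 90k − 405

(−8n + 2k − 9)(6n − 4k − 9)(−5 + 8n)
= (−48n² + 32kn + 72n + 12kn − 8k² − 18k − 54n + 36k + 81)(−5 + 8n)    [distributive law]
= (−48n² + 44kn + 18n − 8k² + 18k + 81)(−5 + 8n)    [combine like terms]
= 240n² − 384n³ − 220kn + 352kn² − 90n + 144n² + 40k² − 64k²n − 90k + 144kn − 405 + 648n    [distributive law]
= 384n² − 384n³ − 76kn + 352kn² + 558n + 40k² − 64k²n − 90k − 405    [combine like terms]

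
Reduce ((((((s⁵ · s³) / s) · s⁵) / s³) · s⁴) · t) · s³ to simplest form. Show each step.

s¹⁶·t

((((((s⁵ · s³) / s) · s⁵) / s³) · s⁴) · t) · s³
= (((((s⁸ / s) · s⁵) / s³) · s⁴) · t) · s³    [product of powers]
= ((((s⁷ · s⁵) / s³) · s⁴) · t) · s³    [quotient of powers]
= (((s¹² / s³) · s⁴) · t) · s³    [product of powers]
= ((s⁹ · s⁴) · t) · s³    [quotient of powers]
= (s¹³ · t) · s³    [product of powers]
= s¹⁶·t    [product of powers]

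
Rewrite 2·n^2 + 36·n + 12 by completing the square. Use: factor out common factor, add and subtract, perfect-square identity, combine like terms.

2·n^2 + 36·n + 12
= 2(n^2 + 18·n) + 12    [factor out 2 from the n-terms]
= 2(n^2 + 18·n + 81 - 81) + 12    [add and subtract 81 inside the bracket]
= 2(n + 9)^2 - 162 + 12    [perfect-square identity]
= 2(n + 9)^2 - 150    [combine constants]

2(n + 9)^2 - 150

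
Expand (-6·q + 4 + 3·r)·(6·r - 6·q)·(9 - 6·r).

-342·q·r + 324·q·r^2 + 324·q^2 - 216·q^2·r + 216·r + 18·r^2 - 216·q - 108·r^3

(-6·q + 4 + 3·r)·(6·r - 6·q)·(9 - 6·r)
= (-36·q·r + 36·q^2 + 24·r - 24·q + 18·r^2 - 18·q·r)·(9 - 6·r)    [distributive law]
= (-54·q·r + 36·q^2 + 24·r - 24·q + 18·r^2)·(9 - 6·r)    [combine like terms]
= -486·q·r + 324·q·r^2 + 324·q^2 - 216·q^2·r + 216·r - 144·r^2 - 216·q + 144·q·r + 162·r^2 - 108·r^3    [distributive law]
= -342·q·r + 324·q·r^2 + 324·q^2 - 216·q^2·r + 216·r + 18·r^2 - 216·q - 108·r^3    [combine like terms]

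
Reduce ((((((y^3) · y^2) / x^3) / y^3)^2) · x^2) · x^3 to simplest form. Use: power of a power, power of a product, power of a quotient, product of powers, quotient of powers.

((((((y^3) · y^2) / x^3) / y^3)^2) · x^2) · x^3
= ((((((y^3) · y^2) / x^3)^2) / ((y^3)^2)) · x^2) · x^3    [power of a quotient]
= ((((((y^3) · y^2)^2) / ((x^3)^2)) / ((y^3)^2)) · x^2) · x^3    [power of a quotient]
= ((((((y^3)^2) · ((y^2)^2)) / ((x^3)^2)) / ((y^3)^2)) · x^2) · x^3    [power of a product]
= (((((y^6) · ((y^2)^2)) / ((x^3)^2)) / ((y^3)^2)) · x^2) · x^3    [power of a power]
= ((((y^6 · y^4) / ((x^3)^2)) / ((y^3)^2)) · x^2) · x^3    [power of a power]
= (((y^10 / ((x^3)^2)) / ((y^3)^2)) · x^2) · x^3    [product of powers]
= (((y^10 / x^6) / ((y^3)^2)) · x^2) · x^3    [power of a power]
= (((y^10 / x^6) / y^6) · x^2) · x^3    [power of a power]
= x^(-1)y^4    [quotient of powers; product of powers]

x^(-1)y^4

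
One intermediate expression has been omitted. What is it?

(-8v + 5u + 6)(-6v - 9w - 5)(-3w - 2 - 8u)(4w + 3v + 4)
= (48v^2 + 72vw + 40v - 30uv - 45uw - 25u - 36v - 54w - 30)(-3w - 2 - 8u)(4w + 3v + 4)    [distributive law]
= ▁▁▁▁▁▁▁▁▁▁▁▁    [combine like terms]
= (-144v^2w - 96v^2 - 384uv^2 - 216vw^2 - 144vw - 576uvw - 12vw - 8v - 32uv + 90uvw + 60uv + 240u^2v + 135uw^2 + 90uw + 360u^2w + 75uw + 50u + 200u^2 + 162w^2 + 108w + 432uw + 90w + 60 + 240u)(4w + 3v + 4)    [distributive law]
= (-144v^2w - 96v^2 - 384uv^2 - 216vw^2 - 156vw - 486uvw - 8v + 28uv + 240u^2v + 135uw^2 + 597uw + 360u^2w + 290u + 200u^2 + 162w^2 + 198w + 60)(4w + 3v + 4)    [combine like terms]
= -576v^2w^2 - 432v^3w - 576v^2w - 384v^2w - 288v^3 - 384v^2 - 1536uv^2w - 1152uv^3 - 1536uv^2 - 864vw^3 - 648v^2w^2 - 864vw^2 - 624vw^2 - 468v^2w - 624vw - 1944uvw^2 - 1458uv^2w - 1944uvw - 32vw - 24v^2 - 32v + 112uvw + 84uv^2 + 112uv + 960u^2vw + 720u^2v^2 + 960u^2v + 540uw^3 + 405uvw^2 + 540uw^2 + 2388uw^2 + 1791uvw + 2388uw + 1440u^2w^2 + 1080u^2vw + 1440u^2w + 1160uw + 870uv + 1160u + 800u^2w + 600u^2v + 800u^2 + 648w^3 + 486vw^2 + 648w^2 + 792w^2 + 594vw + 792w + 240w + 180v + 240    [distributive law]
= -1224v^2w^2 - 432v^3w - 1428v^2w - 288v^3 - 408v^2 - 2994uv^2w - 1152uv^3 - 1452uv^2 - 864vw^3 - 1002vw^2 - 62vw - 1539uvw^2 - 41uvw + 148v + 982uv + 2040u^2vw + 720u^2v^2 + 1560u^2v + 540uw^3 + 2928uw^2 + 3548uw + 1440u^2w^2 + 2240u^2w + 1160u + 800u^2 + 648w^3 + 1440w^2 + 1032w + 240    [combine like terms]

After combine like terms, the bracketed line is:

(48v^2 + 72vw + 4v - 30uv - 45uw - 25u - 54w - 30)(-3w - 2 - 8u)(4w + 3v + 4)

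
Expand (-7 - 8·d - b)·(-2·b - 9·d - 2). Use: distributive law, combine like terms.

(-7 - 8·d - b)·(-2·b - 9·d - 2)
= 14·b + 63·d + 14 + 16·b·d + 72·d² + 16·d + 2·b² + 9·b·d + 2·b    [distributive law]
= 16·b + 79·d + 14 + 25·b·d + 72·d² + 2·b²    [combine like terms]

16·b + 79·d + 14 + 25·b·d + 72·d² + 2·b²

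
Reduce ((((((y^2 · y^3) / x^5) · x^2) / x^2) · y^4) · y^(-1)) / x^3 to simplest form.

x^(-8)y^8

((((((y^2 · y^3) / x^5) · x^2) / x^2) · y^4) · y^(-1)) / x^3
= (((((y^5 / x^5) · x^2) / x^2) · y^4) · y^(-1)) / x^3    [product of powers]
= x^(-8)y^8    [quotient of powers; product of powers]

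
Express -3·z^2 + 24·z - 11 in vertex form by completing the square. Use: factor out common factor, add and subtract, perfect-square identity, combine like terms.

-3(z - 4)^2 + 37

-3·z^2 + 24·z - 11
= -3(z^2 - 8·z) - 11    [factor out -3 from the z-terms]
= -3(z^2 - 8·z + 16 - 16) - 11    [add and subtract 16 inside the bracket]
= -3(z - 4)^2 + 48 - 11    [perfect-square identity]
= -3(z - 4)^2 + 37    [combine constants]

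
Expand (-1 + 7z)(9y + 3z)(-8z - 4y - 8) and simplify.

(-1 + 7z)(9y + 3z)(-8z - 4y - 8)
= (-9y - 3z + 63yz + 21z²)(-8z - 4y - 8)    [distributive law]
= 72yz + 36y² + 72y + 24z² + 12yz + 24z - 504yz² - 252y²z - 504yz - 168z³ - 84yz² - 168z²    [distributive law]
= -420yz + 36y² + 72y - 144z² + 24z - 588yz² - 252y²z - 168z³    [combine like terms]

-420yz + 36y² + 72y - 144z² + 24z - 588yz² - 252y²z - 168z³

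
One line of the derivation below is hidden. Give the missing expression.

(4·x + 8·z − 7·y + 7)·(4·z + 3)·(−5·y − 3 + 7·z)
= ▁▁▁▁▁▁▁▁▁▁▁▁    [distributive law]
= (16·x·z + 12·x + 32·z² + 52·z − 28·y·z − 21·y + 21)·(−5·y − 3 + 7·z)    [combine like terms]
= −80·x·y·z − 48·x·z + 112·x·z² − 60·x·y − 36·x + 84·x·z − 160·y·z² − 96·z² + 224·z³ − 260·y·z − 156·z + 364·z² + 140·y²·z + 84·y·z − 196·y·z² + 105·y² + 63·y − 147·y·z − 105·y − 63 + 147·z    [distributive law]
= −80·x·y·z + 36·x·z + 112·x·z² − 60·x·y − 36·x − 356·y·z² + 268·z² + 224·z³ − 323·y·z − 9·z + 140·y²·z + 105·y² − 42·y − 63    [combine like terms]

By distributive law:

(16·x·z + 12·x + 32·z² + 24·z − 28·y·z − 21·y + 28·z + 21)·(−5·y − 3 + 7·z)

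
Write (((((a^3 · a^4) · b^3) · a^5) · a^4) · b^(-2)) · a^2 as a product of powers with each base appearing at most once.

(((((a^3 · a^4) · b^3) · a^5) · a^4) · b^(-2)) · a^2
= ((((a^7 · b^3) · a^5) · a^4) · b^(-2)) · a^2    [product of powers]
= a^18b    [product of powers]

a^18b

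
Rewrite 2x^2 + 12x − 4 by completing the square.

2x^2 + 12x − 4
= 2(x^2 + 6x) − 4    [factor out 2 from the x-terms]
= 2(x^2 + 6x + 9 − 9) − 4    [add and subtract 9 inside the bracket]
= 2(x + 3)^2 − 18 − 4    [perfect-square identity]
= 2(x + 3)^2 − 22    [combine constants]

2(x + 3)^2 − 22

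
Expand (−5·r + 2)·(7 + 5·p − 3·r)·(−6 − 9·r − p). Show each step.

120·r + 279·r² + 101·p·r + 210·p·r² + 25·p²·r − 135·r³ − 84 − 74·p − 10·p²

(−5·r + 2)·(7 + 5·p − 3·r)·(−6 − 9·r − p)
= (−35·r − 25·p·r + 15·r² + 14 + 10·p − 6·r)·(−6 − 9·r − p)    [distributive law]
= (−41·r − 25·p·r + 15·r² + 14 + 10·p)·(−6 − 9·r − p)    [combine like terms]
= 246·r + 369·r² + 41·p·r + 150·p·r + 225·p·r² + 25·p²·r − 90·r² − 135·r³ − 15·p·r² − 84 − 126·r − 14·p − 60·p − 90·p·r − 10·p²    [distributive law]
= 120·r + 279·r² + 101·p·r + 210·p·r² + 25·p²·r − 135·r³ − 84 − 74·p − 10·p²    [combine like terms]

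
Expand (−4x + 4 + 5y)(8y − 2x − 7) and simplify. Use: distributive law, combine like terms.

(−4x + 4 + 5y)(8y − 2x − 7)
= −32xy + 8x^2 + 28x + 32y − 8x − 28 + 40y^2 − 10xy − 35y    [distributive law]
= −42xy + 8x^2 + 20x − 3y − 28 + 40y^2    [combine like terms]

−42xy + 8x^2 + 20x − 3y − 28 + 40y^2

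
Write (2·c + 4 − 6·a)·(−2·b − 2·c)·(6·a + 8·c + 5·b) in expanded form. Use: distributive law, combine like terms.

132·a·b·c − 52·b·c^2 − 20·b^2·c + 72·a·c^2 − 32·c^3 − 48·a·b − 104·b·c − 40·b^2 − 48·a·c − 64·c^2 + 72·a^2·b + 60·a·b^2 + 72·a^2·c

(2·c + 4 − 6·a)·(−2·b − 2·c)·(6·a + 8·c + 5·b)
= (−4·b·c − 4·c^2 − 8·b − 8·c + 12·a·b + 12·a·c)·(6·a + 8·c + 5·b)    [distributive law]
= −24·a·b·c − 32·b·c^2 − 20·b^2·c − 24·a·c^2 − 32·c^3 − 20·b·c^2 − 48·a·b − 64·b·c − 40·b^2 − 48·a·c − 64·c^2 − 40·b·c + 72·a^2·b + 96·a·b·c + 60·a·b^2 + 72·a^2·c + 96·a·c^2 + 60·a·b·c    [distributive law]
= 132·a·b·c − 52·b·c^2 − 20·b^2·c + 72·a·c^2 − 32·c^3 − 48·a·b − 104·b·c − 40·b^2 − 48·a·c − 64·c^2 + 72·a^2·b + 60·a·b^2 + 72·a^2·c    [combine like terms]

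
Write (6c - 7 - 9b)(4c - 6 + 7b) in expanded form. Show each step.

(6c - 7 - 9b)(4c - 6 + 7b)
= 24c² - 36c + 42bc - 28c + 42 - 49b - 36bc + 54b - 63b²    [distributive law]
= 24c² - 64c + 6bc + 42 + 5b - 63b²    [combine like terms]

24c² - 64c + 6bc + 42 + 5b - 63b²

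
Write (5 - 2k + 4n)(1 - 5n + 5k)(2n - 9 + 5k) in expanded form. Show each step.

(5 - 2k + 4n)(1 - 5n + 5k)(2n - 9 + 5k)
= (5 - 25n + 25k - 2k + 10kn - 10k^2 + 4n - 20n^2 + 20kn)(2n - 9 + 5k)    [distributive law]
= (5 - 21n + 23k + 30kn - 10k^2 - 20n^2)(2n - 9 + 5k)    [combine like terms]
= 10n - 45 + 25k - 42n^2 + 189n - 105kn + 46kn - 207k + 115k^2 + 60kn^2 - 270kn + 150k^2n - 20k^2n + 90k^2 - 50k^3 - 40n^3 + 180n^2 - 100kn^2    [distributive law]
= 199n - 45 - 182k + 138n^2 - 329kn + 205k^2 - 40kn^2 + 130k^2n - 50k^3 - 40n^3    [combine like terms]

199n - 45 - 182k + 138n^2 - 329kn + 205k^2 - 40kn^2 + 130k^2n - 50k^3 - 40n^3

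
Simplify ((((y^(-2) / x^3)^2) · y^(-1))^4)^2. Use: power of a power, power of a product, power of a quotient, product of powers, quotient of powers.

((((y^(-2) / x^3)^2) · y^(-1))^4)^2
= (((y^(-2) / x^3)^2) · y^(-1))^8    [power of a power]
= (((y^(-2) / x^3)^2)^8) · ((y^(-1))^8)    [power of a product]
= ((y^(-2) / x^3)^16) · ((y^(-1))^8)    [power of a power]
= (((y^(-2))^16) / ((x^3)^16)) · ((y^(-1))^8)    [power of a quotient]
= (y^(-32) / ((x^3)^16)) · ((y^(-1))^8)    [power of a power]
= (y^(-32) / x^48) · ((y^(-1))^8)    [power of a power]
= (y^(-32) / x^48) · y^(-8)    [power of a power]
= x^(-48)y^(-40)    [quotient of powers; product of powers]

x^(-48)y^(-40)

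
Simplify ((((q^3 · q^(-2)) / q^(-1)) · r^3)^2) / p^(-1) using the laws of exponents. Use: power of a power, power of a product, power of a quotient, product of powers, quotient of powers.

pq^4r^6

((((q^3 · q^(-2)) / q^(-1)) · r^3)^2) / p^(-1)
= ((((q^3 · q^(-2)) / q^(-1))^2) · ((r^3)^2)) / p^(-1)    [power of a product]
= ((((q^3 · q^(-2))^2) / ((q^(-1))^2)) · ((r^3)^2)) / p^(-1)    [power of a quotient]
= (((((q^3)^2) · ((q^(-2))^2)) / ((q^(-1))^2)) · ((r^3)^2)) / p^(-1)    [power of a product]
= (((q^6 · ((q^(-2))^2)) / ((q^(-1))^2)) · ((r^3)^2)) / p^(-1)    [power of a power]
= (((q^6 · q^(-4)) / ((q^(-1))^2)) · ((r^3)^2)) / p^(-1)    [power of a power]
= ((q^2 / ((q^(-1))^2)) · ((r^3)^2)) / p^(-1)    [product of powers]
= ((q^2 / q^(-2)) · ((r^3)^2)) / p^(-1)    [power of a power]
= (q^4 · ((r^3)^2)) / p^(-1)    [quotient of powers]
= (q^4 · r^6) / p^(-1)    [power of a power]
= pq^4r^6    [quotient of powers]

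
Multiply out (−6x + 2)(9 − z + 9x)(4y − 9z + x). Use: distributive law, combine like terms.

(−6x + 2)(9 − z + 9x)(4y − 9z + x)
= (−54x + 6xz − 54x^2 + 18 − 2z + 18x)(4y − 9z + x)    [distributive law]
= (−36x + 6xz − 54x^2 + 18 − 2z)(4y − 9z + x)    [combine like terms]
= −144xy + 324xz − 36x^2 + 24xyz − 54xz^2 + 6x^2z − 216x^2y + 486x^2z − 54x^3 + 72y − 162z + 18x − 8yz + 18z^2 − 2xz    [distributive law]
= −144xy + 322xz − 36x^2 + 24xyz − 54xz^2 + 492x^2z − 216x^2y − 54x^3 + 72y − 162z + 18x − 8yz + 18z^2    [combine like terms]

−144xy + 322xz − 36x^2 + 24xyz − 54xz^2 + 492x^2z − 216x^2y − 54x^3 + 72y − 162z + 18x − 8yz + 18z^2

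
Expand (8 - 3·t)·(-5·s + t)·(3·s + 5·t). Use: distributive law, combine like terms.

(8 - 3·t)·(-5·s + t)·(3·s + 5·t)
= (-40·s + 8·t + 15·s·t - 3·t^2)·(3·s + 5·t)    [distributive law]
= -120·s^2 - 200·s·t + 24·s·t + 40·t^2 + 45·s^2·t + 75·s·t^2 - 9·s·t^2 - 15·t^3    [distributive law]
= -120·s^2 - 176·s·t + 40·t^2 + 45·s^2·t + 66·s·t^2 - 15·t^3    [combine like terms]

-120·s^2 - 176·s·t + 40·t^2 + 45·s^2·t + 66·s·t^2 - 15·t^3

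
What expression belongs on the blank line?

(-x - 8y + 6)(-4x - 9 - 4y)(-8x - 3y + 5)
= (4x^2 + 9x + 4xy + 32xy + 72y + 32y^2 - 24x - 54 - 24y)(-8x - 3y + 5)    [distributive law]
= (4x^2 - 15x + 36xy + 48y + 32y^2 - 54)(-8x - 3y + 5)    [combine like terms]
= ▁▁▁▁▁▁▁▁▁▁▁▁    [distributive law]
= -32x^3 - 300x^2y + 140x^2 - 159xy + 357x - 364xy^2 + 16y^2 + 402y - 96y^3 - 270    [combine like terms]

Applying distributive law to the line above:

-32x^3 - 12x^2y + 20x^2 + 120x^2 + 45xy - 75x - 288x^2y - 108xy^2 + 180xy - 384xy - 144y^2 + 240y - 256xy^2 - 96y^3 + 160y^2 + 432x + 162y - 270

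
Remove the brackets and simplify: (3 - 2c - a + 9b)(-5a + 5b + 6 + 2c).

(3 - 2c - a + 9b)(-5a + 5b + 6 + 2c)
= -15a + 15b + 18 + 6c + 10ac - 10bc - 12c - 4c^2 + 5a^2 - 5ab - 6a - 2ac - 45ab + 45b^2 + 54b + 18bc    [distributive law]
= -21a + 69b + 18 - 6c + 8ac + 8bc - 4c^2 + 5a^2 - 50ab + 45b^2    [combine like terms]

-21a + 69b + 18 - 6c + 8ac + 8bc - 4c^2 + 5a^2 - 50ab + 45b^2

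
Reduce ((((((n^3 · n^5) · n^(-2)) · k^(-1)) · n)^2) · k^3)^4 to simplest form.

((((((n^3 · n^5) · n^(-2)) · k^(-1)) · n)^2) · k^3)^4
= ((((((n^3 · n^5) · n^(-2)) · k^(-1)) · n)^2)^4) · ((k^3)^4)    [power of a product]
= (((((n^3 · n^5) · n^(-2)) · k^(-1)) · n)^8) · ((k^3)^4)    [power of a power]
= (((((n^3 · n^5) · n^(-2)) · k^(-1))^8) · (n^8)) · ((k^3)^4)    [power of a product]
= (((((n^3 · n^5) · n^(-2))^8) · ((k^(-1))^8)) · (n^8)) · ((k^3)^4)    [power of a product]
= (((((n^3 · n^5)^8) · ((n^(-2))^8)) · ((k^(-1))^8)) · (n^8)) · ((k^3)^4)    [power of a product]
= ((((((n^3)^8) · ((n^5)^8)) · ((n^(-2))^8)) · ((k^(-1))^8)) · (n^8)) · ((k^3)^4)    [power of a product]
= ((((n^24 · ((n^5)^8)) · ((n^(-2))^8)) · ((k^(-1))^8)) · (n^8)) · ((k^3)^4)    [power of a power]
= ((((n^24 · n^40) · ((n^(-2))^8)) · ((k^(-1))^8)) · (n^8)) · ((k^3)^4)    [power of a power]
= (((n^64 · ((n^(-2))^8)) · ((k^(-1))^8)) · (n^8)) · ((k^3)^4)    [product of powers]
= (((n^64 · n^(-16)) · ((k^(-1))^8)) · (n^8)) · ((k^3)^4)    [power of a power]
= ((n^48 · ((k^(-1))^8)) · (n^8)) · ((k^3)^4)    [product of powers]
= ((n^48 · k^(-8)) · (n^8)) · ((k^3)^4)    [power of a power]
= ((n^48 · k^(-8)) · n^8) · k^12    [power of a power]
= k^4n^56    [product of powers]

k^4n^56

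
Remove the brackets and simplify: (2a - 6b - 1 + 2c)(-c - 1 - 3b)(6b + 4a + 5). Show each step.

(2a - 6b - 1 + 2c)(-c - 1 - 3b)(6b + 4a + 5)
= (-2ac - 2a - 6ab + 6bc + 6b + 18b^2 + c + 1 + 3b - 2c^2 - 2c - 6bc)(6b + 4a + 5)    [distributive law]
= (-2ac - 2a - 6ab + 9b + 18b^2 - c + 1 - 2c^2)(6b + 4a + 5)    [combine like terms]
= -12abc - 8a^2c - 10ac - 12ab - 8a^2 - 10a - 36ab^2 - 24a^2b - 30ab + 54b^2 + 36ab + 45b + 108b^3 + 72ab^2 + 90b^2 - 6bc - 4ac - 5c + 6b + 4a + 5 - 12bc^2 - 8ac^2 - 10c^2    [distributive law]
= -12abc - 8a^2c - 14ac - 6ab - 8a^2 - 6a + 36ab^2 - 24a^2b + 144b^2 + 51b + 108b^3 - 6bc - 5c + 5 - 12bc^2 - 8ac^2 - 10c^2    [combine like terms]

-12abc - 8a^2c - 14ac - 6ab - 8a^2 - 6a + 36ab^2 - 24a^2b + 144b^2 + 51b + 108b^3 - 6bc - 5c + 5 - 12bc^2 - 8ac^2 - 10c^2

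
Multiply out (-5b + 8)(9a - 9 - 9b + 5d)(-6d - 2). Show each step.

(-5b + 8)(9a - 9 - 9b + 5d)(-6d - 2)
= (-45ab + 45b + 45b^2 - 25bd + 72a - 72 - 72b + 40d)(-6d - 2)    [distributive law]
= (-45ab - 27b + 45b^2 - 25bd + 72a - 72 + 40d)(-6d - 2)    [combine like terms]
= 270abd + 90ab + 162bd + 54b - 270b^2d - 90b^2 + 150bd^2 + 50bd - 432ad - 144a + 432d + 144 - 240d^2 - 80d    [distributive law]
= 270abd + 90ab + 212bd + 54b - 270b^2d - 90b^2 + 150bd^2 - 432ad - 144a + 352d + 144 - 240d^2    [combine like terms]

270abd + 90ab + 212bd + 54b - 270b^2d - 90b^2 + 150bd^2 - 432ad - 144a + 352d + 144 - 240d^2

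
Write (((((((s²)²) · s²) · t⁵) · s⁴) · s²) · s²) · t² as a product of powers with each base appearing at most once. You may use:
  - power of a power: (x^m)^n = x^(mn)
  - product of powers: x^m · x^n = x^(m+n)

s¹⁴t⁷

(((((((s²)²) · s²) · t⁵) · s⁴) · s²) · s²) · t²
= (((((s⁴ · s²) · t⁵) · s⁴) · s²) · s²) · t²    [power of a power]
= ((((s⁶ · t⁵) · s⁴) · s²) · s²) · t²    [product of powers]
= s¹⁴t⁷    [product of powers]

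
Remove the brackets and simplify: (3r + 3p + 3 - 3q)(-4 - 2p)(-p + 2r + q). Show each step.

(3r + 3p + 3 - 3q)(-4 - 2p)(-p + 2r + q)
= (-12r - 6pr - 12p - 6p^2 - 12 - 6p + 12q + 6pq)(-p + 2r + q)    [distributive law]
= (-12r - 6pr - 18p - 6p^2 - 12 + 12q + 6pq)(-p + 2r + q)    [combine like terms]
= 12pr - 24r^2 - 12qr + 6p^2r - 12pr^2 - 6pqr + 18p^2 - 36pr - 18pq + 6p^3 - 12p^2r - 6p^2q + 12p - 24r - 12q - 12pq + 24qr + 12q^2 - 6p^2q + 12pqr + 6pq^2    [distributive law]
= -24pr - 24r^2 + 12qr - 6p^2r - 12pr^2 + 6pqr + 18p^2 - 30pq + 6p^3 - 12p^2q + 12p - 24r - 12q + 12q^2 + 6pq^2    [combine like terms]

-24pr - 24r^2 + 12qr - 6p^2r - 12pr^2 + 6pqr + 18p^2 - 30pq + 6p^3 - 12p^2q + 12p - 24r - 12q + 12q^2 + 6pq^2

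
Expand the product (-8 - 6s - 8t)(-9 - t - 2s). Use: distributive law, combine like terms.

72 + 80t + 70s + 22st + 12s² + 8t²

(-8 - 6s - 8t)(-9 - t - 2s)
= 72 + 8t + 16s + 54s + 6st + 12s² + 72t + 8t² + 16st    [distributive law]
= 72 + 80t + 70s + 22st + 12s² + 8t²    [combine like terms]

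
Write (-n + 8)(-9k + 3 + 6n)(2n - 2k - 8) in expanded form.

30kn^2 - 18k^2n - 306kn + 138n^2 - 312n - 12n^3 + 144k^2 + 528k - 192

(-n + 8)(-9k + 3 + 6n)(2n - 2k - 8)
= (9kn - 3n - 6n^2 - 72k + 24 + 48n)(2n - 2k - 8)    [distributive law]
= (9kn + 45n - 6n^2 - 72k + 24)(2n - 2k - 8)    [combine like terms]
= 18kn^2 - 18k^2n - 72kn + 90n^2 - 90kn - 360n - 12n^3 + 12kn^2 + 48n^2 - 144kn + 144k^2 + 576k + 48n - 48k - 192    [distributive law]
= 30kn^2 - 18k^2n - 306kn + 138n^2 - 312n - 12n^3 + 144k^2 + 528k - 192    [combine like terms]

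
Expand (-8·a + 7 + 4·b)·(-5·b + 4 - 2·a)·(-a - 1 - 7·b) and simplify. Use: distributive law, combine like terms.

-144·a^2·b + 309·a·b - 204·a·b^2 + 30·a^2 + 18·a - 16·a^3 - 177·b + 153·b^2 - 28 + 140·b^3

(-8·a + 7 + 4·b)·(-5·b + 4 - 2·a)·(-a - 1 - 7·b)
= (40·a·b - 32·a + 16·a^2 - 35·b + 28 - 14·a - 20·b^2 + 16·b - 8·a·b)·(-a - 1 - 7·b)    [distributive law]
= (32·a·b - 46·a + 16·a^2 - 19·b + 28 - 20·b^2)·(-a - 1 - 7·b)    [combine like terms]
= -32·a^2·b - 32·a·b - 224·a·b^2 + 46·a^2 + 46·a + 322·a·b - 16·a^3 - 16·a^2 - 112·a^2·b + 19·a·b + 19·b + 133·b^2 - 28·a - 28 - 196·b + 20·a·b^2 + 20·b^2 + 140·b^3    [distributive law]
= -144·a^2·b + 309·a·b - 204·a·b^2 + 30·a^2 + 18·a - 16·a^3 - 177·b + 153·b^2 - 28 + 140·b^3    [combine like terms]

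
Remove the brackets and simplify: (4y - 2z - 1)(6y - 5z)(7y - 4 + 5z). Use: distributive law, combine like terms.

168y³ - 138y² - 104y²z + 133yz - 90yz² - 15z² + 50z³ + 24y - 20z

(4y - 2z - 1)(6y - 5z)(7y - 4 + 5z)
= (24y² - 20yz - 12yz + 10z² - 6y + 5z)(7y - 4 + 5z)    [distributive law]
= (24y² - 32yz + 10z² - 6y + 5z)(7y - 4 + 5z)    [combine like terms]
= 168y³ - 96y² + 120y²z - 224y²z + 128yz - 160yz² + 70yz² - 40z² + 50z³ - 42y² + 24y - 30yz + 35yz - 20z + 25z²    [distributive law]
= 168y³ - 138y² - 104y²z + 133yz - 90yz² - 15z² + 50z³ + 24y - 20z    [combine like terms]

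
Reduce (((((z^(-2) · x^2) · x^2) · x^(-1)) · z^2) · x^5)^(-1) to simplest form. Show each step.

(((((z^(-2) · x^2) · x^2) · x^(-1)) · z^2) · x^5)^(-1)
= (((((z^(-2) · x^2) · x^2) · x^(-1)) · z^2)^(-1)) · ((x^5)^(-1))    [power of a product]
= (((((z^(-2) · x^2) · x^2) · x^(-1))^(-1)) · ((z^2)^(-1))) · ((x^5)^(-1))    [power of a product]
= (((((z^(-2) · x^2) · x^2)^(-1)) · ((x^(-1))^(-1))) · ((z^2)^(-1))) · ((x^5)^(-1))    [power of a product]
= (((((z^(-2) · x^2)^(-1)) · ((x^2)^(-1))) · ((x^(-1))^(-1))) · ((z^2)^(-1))) · ((x^5)^(-1))    [power of a product]
= ((((((z^(-2))^(-1)) · ((x^2)^(-1))) · ((x^2)^(-1))) · ((x^(-1))^(-1))) · ((z^2)^(-1))) · ((x^5)^(-1))    [power of a product]
= ((((z^2 · ((x^2)^(-1))) · ((x^2)^(-1))) · ((x^(-1))^(-1))) · ((z^2)^(-1))) · ((x^5)^(-1))    [power of a power]
= ((((z^2 · x^(-2)) · ((x^2)^(-1))) · ((x^(-1))^(-1))) · ((z^2)^(-1))) · ((x^5)^(-1))    [power of a power]
= ((((z^2 · x^(-2)) · x^(-2)) · ((x^(-1))^(-1))) · ((z^2)^(-1))) · ((x^5)^(-1))    [power of a power]
= ((((z^2 · x^(-2)) · x^(-2)) · x) · ((z^2)^(-1))) · ((x^5)^(-1))    [power of a power]
= ((((z^2 · x^(-2)) · x^(-2)) · x) · z^(-2)) · ((x^5)^(-1))    [power of a power]
= ((((z^2 · x^(-2)) · x^(-2)) · x) · z^(-2)) · x^(-5)    [power of a power]
= x^(-8)    [product of powers]

x^(-8)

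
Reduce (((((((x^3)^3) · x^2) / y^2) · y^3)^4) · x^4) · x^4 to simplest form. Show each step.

x^52y^4

(((((((x^3)^3) · x^2) / y^2) · y^3)^4) · x^4) · x^4
= (((((((x^3)^3) · x^2) / y^2)^4) · ((y^3)^4)) · x^4) · x^4    [power of a product]
= (((((((x^3)^3) · x^2)^4) / ((y^2)^4)) · ((y^3)^4)) · x^4) · x^4    [power of a quotient]
= (((((((x^3)^3)^4) · ((x^2)^4)) / ((y^2)^4)) · ((y^3)^4)) · x^4) · x^4    [power of a product]
= ((((((x^3)^12) · ((x^2)^4)) / ((y^2)^4)) · ((y^3)^4)) · x^4) · x^4    [power of a power]
= ((((x^36 · ((x^2)^4)) / ((y^2)^4)) · ((y^3)^4)) · x^4) · x^4    [power of a power]
= ((((x^36 · x^8) / ((y^2)^4)) · ((y^3)^4)) · x^4) · x^4    [power of a power]
= (((x^44 / ((y^2)^4)) · ((y^3)^4)) · x^4) · x^4    [product of powers]
= (((x^44 / y^8) · ((y^3)^4)) · x^4) · x^4    [power of a power]
= (((x^44 / y^8) · y^12) · x^4) · x^4    [power of a power]
= x^52y^4    [quotient of powers; product of powers]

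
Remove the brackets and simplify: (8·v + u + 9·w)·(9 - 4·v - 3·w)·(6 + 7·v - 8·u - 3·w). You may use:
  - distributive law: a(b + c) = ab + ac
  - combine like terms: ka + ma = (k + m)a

432·v + 312·v² - 537·u·v - 9·v·w - 224·v³ + 228·u·v² - 324·v²·w + 471·u·v·w - 9·v·w² + 54·u - 72·u² - 693·u·w + 32·u²·v + 24·u²·w + 225·u·w² + 486·w - 405·w² + 81·w³

(8·v + u + 9·w)·(9 - 4·v - 3·w)·(6 + 7·v - 8·u - 3·w)
= (72·v - 32·v² - 24·v·w + 9·u - 4·u·v - 3·u·w + 81·w - 36·v·w - 27·w²)·(6 + 7·v - 8·u - 3·w)    [distributive law]
= (72·v - 32·v² - 60·v·w + 9·u - 4·u·v - 3·u·w + 81·w - 27·w²)·(6 + 7·v - 8·u - 3·w)    [combine like terms]
= 432·v + 504·v² - 576·u·v - 216·v·w - 192·v² - 224·v³ + 256·u·v² + 96·v²·w - 360·v·w - 420·v²·w + 480·u·v·w + 180·v·w² + 54·u + 63·u·v - 72·u² - 27·u·w - 24·u·v - 28·u·v² + 32·u²·v + 12·u·v·w - 18·u·w - 21·u·v·w + 24·u²·w + 9·u·w² + 486·w + 567·v·w - 648·u·w - 243·w² - 162·w² - 189·v·w² + 216·u·w² + 81·w³    [distributive law]
= 432·v + 312·v² - 537·u·v - 9·v·w - 224·v³ + 228·u·v² - 324·v²·w + 471·u·v·w - 9·v·w² + 54·u - 72·u² - 693·u·w + 32·u²·v + 24·u²·w + 225·u·w² + 486·w - 405·w² + 81·w³    [combine like terms]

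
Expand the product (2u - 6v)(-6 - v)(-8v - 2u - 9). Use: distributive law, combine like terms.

42uv + 24u^2 + 108u + 4uv^2 + 4u^2v - 342v^2 - 324v - 48v^3

(2u - 6v)(-6 - v)(-8v - 2u - 9)
= (-12u - 2uv + 36v + 6v^2)(-8v - 2u - 9)    [distributive law]
= 96uv + 24u^2 + 108u + 16uv^2 + 4u^2v + 18uv - 288v^2 - 72uv - 324v - 48v^3 - 12uv^2 - 54v^2    [distributive law]
= 42uv + 24u^2 + 108u + 4uv^2 + 4u^2v - 342v^2 - 324v - 48v^3    [combine like terms]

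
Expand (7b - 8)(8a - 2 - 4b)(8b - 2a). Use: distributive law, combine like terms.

504ab^2 - 112a^2b + 144b^2 - 548ab - 224b^3 + 128a^2 + 128b - 32a

(7b - 8)(8a - 2 - 4b)(8b - 2a)
= (56ab - 14b - 28b^2 - 64a + 16 + 32b)(8b - 2a)    [distributive law]
= (56ab + 18b - 28b^2 - 64a + 16)(8b - 2a)    [combine like terms]
= 448ab^2 - 112a^2b + 144b^2 - 36ab - 224b^3 + 56ab^2 - 512ab + 128a^2 + 128b - 32a    [distributive law]
= 504ab^2 - 112a^2b + 144b^2 - 548ab - 224b^3 + 128a^2 + 128b - 32a    [combine like terms]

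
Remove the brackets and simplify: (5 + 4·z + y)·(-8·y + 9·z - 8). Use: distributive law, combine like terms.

-48·y + 13·z - 40 - 23·y·z + 36·z^2 - 8·y^2

(5 + 4·z + y)·(-8·y + 9·z - 8)
= -40·y + 45·z - 40 - 32·y·z + 36·z^2 - 32·z - 8·y^2 + 9·y·z - 8·y    [distributive law]
= -48·y + 13·z - 40 - 23·y·z + 36·z^2 - 8·y^2    [combine like terms]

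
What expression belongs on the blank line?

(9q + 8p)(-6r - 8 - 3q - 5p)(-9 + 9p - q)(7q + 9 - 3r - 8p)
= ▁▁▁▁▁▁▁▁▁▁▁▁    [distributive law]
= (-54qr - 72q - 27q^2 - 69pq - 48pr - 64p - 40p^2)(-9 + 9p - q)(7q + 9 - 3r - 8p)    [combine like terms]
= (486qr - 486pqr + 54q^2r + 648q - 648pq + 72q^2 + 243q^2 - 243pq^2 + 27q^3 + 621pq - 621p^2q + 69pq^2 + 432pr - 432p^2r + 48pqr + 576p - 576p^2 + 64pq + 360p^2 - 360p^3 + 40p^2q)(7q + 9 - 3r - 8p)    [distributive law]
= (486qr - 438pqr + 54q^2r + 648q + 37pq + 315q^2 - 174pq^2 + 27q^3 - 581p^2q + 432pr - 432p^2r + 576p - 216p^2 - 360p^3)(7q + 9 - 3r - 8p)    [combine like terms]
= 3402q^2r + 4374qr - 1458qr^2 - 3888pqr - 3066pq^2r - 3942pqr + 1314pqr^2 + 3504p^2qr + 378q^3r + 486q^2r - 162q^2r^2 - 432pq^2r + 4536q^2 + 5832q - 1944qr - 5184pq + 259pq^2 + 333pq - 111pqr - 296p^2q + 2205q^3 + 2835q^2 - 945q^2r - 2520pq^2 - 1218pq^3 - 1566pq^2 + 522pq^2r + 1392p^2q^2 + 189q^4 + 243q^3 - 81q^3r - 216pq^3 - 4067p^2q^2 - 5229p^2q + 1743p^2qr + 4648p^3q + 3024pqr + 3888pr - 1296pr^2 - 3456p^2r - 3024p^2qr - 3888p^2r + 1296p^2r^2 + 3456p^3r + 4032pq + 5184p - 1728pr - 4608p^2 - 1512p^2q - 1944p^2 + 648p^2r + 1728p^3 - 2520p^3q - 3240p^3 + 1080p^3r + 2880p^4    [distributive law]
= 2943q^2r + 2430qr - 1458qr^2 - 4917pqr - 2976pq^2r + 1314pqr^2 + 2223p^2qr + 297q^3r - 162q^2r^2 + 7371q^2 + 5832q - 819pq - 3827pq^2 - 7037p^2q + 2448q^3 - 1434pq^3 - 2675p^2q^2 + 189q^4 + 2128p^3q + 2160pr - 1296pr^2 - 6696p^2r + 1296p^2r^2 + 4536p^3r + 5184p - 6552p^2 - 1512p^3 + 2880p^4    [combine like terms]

Applying distributive law to the line above:

(-54qr - 72q - 27q^2 - 45pq - 48pr - 64p - 24pq - 40p^2)(-9 + 9p - q)(7q + 9 - 3r - 8p)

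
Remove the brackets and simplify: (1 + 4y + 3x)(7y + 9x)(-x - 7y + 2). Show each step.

44xy + 7y^2 + 14y + 45x^2 + 18x - 427xy^2 - 196y^3 - 246x^2y - 27x^3

(1 + 4y + 3x)(7y + 9x)(-x - 7y + 2)
= (7y + 9x + 28y^2 + 36xy + 21xy + 27x^2)(-x - 7y + 2)    [distributive law]
= (7y + 9x + 28y^2 + 57xy + 27x^2)(-x - 7y + 2)    [combine like terms]
= -7xy - 49y^2 + 14y - 9x^2 - 63xy + 18x - 28xy^2 - 196y^3 + 56y^2 - 57x^2y - 399xy^2 + 114xy - 27x^3 - 189x^2y + 54x^2    [distributive law]
= 44xy + 7y^2 + 14y + 45x^2 + 18x - 427xy^2 - 196y^3 - 246x^2y - 27x^3    [combine like terms]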